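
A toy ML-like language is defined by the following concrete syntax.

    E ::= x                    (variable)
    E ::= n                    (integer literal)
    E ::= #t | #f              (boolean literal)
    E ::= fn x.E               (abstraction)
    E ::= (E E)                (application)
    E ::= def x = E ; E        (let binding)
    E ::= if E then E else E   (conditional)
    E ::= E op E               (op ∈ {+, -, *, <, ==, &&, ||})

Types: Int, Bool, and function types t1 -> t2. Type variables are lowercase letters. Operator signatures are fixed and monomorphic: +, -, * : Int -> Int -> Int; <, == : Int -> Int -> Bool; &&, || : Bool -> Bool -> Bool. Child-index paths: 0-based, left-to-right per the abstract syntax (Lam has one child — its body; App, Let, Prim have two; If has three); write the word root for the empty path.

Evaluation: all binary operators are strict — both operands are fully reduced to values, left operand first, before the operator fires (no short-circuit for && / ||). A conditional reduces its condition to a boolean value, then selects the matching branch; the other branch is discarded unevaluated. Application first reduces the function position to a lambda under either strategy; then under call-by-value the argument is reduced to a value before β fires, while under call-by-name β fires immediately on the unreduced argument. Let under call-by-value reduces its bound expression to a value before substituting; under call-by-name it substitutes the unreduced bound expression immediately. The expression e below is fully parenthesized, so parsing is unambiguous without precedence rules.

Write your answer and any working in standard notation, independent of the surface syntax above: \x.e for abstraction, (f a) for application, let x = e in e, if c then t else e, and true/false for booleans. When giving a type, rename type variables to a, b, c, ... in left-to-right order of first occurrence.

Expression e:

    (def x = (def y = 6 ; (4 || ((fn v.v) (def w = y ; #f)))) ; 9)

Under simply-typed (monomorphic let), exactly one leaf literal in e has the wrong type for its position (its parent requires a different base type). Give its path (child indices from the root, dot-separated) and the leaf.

Answer: 0.1.0 : 4

Trace:
let y : Int
  unify Int ~ Bool
  FAIL: mismatch Int ~ Bool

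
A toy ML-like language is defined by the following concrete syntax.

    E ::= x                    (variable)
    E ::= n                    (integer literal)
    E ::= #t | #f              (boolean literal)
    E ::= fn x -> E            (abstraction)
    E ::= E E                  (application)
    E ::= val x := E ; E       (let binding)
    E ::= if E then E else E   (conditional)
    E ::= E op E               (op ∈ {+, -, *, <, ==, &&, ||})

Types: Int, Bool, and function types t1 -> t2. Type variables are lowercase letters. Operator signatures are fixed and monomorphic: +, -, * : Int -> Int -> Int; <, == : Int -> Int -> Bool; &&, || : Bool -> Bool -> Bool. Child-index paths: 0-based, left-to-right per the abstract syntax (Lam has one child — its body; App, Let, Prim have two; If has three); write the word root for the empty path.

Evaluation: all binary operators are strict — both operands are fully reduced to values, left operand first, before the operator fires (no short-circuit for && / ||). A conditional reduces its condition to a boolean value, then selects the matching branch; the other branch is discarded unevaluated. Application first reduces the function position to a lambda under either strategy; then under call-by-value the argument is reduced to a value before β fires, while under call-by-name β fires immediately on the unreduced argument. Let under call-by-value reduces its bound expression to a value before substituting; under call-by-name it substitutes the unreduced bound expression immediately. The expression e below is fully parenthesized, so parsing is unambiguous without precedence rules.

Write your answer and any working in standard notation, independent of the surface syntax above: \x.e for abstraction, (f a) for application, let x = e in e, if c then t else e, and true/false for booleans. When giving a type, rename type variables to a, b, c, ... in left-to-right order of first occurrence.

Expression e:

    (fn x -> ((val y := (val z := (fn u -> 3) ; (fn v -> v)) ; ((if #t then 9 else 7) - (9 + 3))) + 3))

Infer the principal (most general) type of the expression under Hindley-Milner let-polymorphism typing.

Derivation:
\u._ : b -> Int
let z : forall. b -> Int
v : c
\v._ : c -> c
let y : forall. c -> c
  unify Bool ~ Bool
  unify Int ~ Int
  unify Int ~ Int
  unify Int ~ Int
  unify Int ~ Int
  unify Int ~ Int
  unify Int ~ Int
  unify Int ~ Int
\x._ : a -> Int

Answer: a -> Int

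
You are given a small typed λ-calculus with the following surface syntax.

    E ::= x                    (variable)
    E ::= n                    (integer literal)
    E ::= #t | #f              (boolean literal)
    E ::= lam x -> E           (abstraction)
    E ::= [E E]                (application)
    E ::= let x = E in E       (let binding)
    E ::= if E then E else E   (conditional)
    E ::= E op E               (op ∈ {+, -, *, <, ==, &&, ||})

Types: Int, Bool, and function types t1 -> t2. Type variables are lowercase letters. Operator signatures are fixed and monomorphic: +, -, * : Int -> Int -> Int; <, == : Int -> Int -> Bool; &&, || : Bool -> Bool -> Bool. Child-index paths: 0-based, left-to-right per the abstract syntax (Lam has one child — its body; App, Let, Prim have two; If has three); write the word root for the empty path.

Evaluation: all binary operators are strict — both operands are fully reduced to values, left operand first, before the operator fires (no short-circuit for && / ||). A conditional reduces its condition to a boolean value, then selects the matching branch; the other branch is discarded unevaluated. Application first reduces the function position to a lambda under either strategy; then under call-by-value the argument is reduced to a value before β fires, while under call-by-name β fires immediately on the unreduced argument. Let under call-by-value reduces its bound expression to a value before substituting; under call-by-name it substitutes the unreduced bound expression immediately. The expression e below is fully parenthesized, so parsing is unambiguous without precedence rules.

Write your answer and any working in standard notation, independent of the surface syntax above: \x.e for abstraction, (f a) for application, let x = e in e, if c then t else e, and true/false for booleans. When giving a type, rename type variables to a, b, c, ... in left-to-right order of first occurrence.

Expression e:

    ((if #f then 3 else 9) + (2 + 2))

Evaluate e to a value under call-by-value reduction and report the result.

Answer: 13

Derivation:
step 0: ((if false then 3 else 9) + (2 + 2))
step 1: [if@0] (9 + (2 + 2))
step 2: [delta@1] (9 + 4)
step 3: [delta@root] 13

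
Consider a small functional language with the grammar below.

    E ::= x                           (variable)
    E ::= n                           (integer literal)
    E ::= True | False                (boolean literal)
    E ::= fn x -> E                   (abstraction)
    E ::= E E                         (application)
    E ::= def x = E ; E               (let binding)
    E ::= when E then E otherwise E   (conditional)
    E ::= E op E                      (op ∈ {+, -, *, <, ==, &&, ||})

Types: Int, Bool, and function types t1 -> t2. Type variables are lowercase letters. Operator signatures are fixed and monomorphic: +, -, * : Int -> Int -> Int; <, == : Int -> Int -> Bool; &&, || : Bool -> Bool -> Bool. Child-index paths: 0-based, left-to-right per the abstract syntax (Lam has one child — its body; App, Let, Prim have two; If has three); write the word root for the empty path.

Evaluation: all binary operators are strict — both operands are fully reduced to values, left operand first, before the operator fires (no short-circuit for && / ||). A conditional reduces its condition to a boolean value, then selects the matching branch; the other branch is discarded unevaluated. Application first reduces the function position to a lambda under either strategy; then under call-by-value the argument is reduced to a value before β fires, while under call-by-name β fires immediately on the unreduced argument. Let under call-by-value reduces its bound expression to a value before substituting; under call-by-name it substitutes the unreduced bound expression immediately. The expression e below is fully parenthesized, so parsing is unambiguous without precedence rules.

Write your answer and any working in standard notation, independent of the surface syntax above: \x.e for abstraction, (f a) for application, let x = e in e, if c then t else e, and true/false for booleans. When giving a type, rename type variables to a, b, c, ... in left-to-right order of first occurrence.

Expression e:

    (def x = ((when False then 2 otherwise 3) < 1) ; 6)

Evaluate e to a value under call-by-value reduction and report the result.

Answer: 6

Working:
step 0: (let x = ((if false then 2 else 3) < 1) in 6)
step 1: [if@0.0] (let x = (3 < 1) in 6)
step 2: [delta@0] (let x = false in 6)
step 3: [let@root] 6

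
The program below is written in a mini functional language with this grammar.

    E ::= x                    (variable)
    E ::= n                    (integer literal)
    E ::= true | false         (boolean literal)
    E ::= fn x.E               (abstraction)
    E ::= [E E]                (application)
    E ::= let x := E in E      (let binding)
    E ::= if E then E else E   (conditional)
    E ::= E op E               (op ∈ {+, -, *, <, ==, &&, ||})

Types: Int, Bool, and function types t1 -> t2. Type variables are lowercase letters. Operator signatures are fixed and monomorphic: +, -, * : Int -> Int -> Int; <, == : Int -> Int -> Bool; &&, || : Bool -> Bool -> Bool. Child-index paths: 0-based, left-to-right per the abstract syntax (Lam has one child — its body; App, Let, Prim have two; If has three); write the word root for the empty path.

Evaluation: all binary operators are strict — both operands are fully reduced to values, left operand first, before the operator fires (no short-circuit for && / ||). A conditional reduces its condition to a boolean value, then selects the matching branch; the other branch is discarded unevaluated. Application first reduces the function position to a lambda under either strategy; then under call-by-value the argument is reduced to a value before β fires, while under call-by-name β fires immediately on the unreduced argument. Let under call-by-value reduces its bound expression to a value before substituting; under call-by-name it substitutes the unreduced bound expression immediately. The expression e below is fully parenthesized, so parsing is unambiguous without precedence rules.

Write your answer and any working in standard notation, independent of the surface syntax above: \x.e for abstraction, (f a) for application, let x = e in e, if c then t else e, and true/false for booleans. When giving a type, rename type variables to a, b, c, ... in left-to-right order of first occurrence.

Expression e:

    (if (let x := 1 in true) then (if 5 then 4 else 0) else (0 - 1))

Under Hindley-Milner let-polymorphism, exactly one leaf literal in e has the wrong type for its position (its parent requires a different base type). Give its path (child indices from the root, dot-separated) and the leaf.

Working:
let x : Int
  unify Bool ~ Bool
  unify Int ~ Bool
  FAIL: mismatch Int ~ Bool

Answer: 1.0 : 5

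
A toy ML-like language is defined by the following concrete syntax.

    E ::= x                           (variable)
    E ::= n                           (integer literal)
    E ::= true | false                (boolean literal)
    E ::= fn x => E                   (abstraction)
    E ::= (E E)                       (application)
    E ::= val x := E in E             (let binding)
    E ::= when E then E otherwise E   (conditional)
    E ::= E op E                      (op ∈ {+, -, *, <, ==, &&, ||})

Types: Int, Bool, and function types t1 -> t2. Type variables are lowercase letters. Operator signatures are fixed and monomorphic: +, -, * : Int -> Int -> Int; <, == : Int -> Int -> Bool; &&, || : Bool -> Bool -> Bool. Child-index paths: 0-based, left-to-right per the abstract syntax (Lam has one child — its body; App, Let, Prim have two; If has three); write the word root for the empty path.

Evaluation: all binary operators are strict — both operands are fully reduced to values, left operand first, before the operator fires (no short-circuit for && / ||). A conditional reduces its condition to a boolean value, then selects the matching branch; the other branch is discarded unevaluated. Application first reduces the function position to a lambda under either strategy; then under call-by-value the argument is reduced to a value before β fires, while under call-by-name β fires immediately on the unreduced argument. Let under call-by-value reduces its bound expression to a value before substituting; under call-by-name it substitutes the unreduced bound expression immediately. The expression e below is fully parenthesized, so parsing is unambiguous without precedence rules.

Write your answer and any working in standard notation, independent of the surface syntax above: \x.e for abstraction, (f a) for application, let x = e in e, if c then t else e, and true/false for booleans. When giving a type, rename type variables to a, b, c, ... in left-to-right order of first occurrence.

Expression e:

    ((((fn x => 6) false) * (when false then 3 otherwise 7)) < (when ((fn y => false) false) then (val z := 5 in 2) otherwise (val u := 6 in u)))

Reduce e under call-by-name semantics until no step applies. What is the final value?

Answer: false

Trace:
step 0: ((((\x.6) false) * (if false then 3 else 7)) < (if ((\y.false) false) then (let z = 5 in 2) else (let u = 6 in u)))
step 1: [beta@0.0] ((6 * (if false then 3 else 7)) < (if ((\y.false) false) then (let z = 5 in 2) else (let u = 6 in u)))
step 2: [if@0.1] ((6 * 7) < (if ((\y.false) false) then (let z = 5 in 2) else (let u = 6 in u)))
step 3: [delta@0] (42 < (if ((\y.false) false) then (let z = 5 in 2) else (let u = 6 in u)))
step 4: [beta@1.0] (42 < (if false then (let z = 5 in 2) else (let u = 6 in u)))
step 5: [if@1] (42 < (let u = 6 in u))
step 6: [let@1] (42 < 6)
step 7: [delta@root] false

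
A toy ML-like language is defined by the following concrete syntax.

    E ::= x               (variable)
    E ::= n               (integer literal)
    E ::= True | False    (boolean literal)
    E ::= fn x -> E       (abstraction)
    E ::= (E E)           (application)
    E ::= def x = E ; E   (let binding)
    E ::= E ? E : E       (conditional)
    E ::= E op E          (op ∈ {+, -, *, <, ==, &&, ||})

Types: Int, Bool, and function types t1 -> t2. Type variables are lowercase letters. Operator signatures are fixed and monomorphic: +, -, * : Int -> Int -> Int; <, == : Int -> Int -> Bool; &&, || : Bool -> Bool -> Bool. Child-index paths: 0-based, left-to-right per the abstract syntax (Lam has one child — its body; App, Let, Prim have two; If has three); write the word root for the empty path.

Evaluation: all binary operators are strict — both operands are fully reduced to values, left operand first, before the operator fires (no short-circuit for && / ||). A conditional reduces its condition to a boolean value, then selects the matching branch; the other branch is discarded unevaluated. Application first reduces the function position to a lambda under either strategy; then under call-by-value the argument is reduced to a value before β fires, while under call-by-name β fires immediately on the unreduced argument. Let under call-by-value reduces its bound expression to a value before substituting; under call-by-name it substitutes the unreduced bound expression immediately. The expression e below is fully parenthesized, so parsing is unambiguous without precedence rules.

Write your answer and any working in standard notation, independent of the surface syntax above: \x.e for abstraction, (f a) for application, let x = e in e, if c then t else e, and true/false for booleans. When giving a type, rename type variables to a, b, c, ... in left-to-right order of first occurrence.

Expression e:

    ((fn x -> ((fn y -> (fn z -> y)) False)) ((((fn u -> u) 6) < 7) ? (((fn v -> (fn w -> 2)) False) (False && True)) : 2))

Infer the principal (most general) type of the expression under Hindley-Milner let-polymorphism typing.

Answer: a -> Bool

Working:
y : b
\z._ : c -> b
\y._ : b -> c -> b
  unify b -> c -> b ~ Bool -> d
  unify b ~ Bool
  unify c -> Bool ~ d
_ _ : c -> Bool
\x._ : a -> c -> Bool
u : e
\u._ : e -> e
  unify e -> e ~ Int -> f
  unify e ~ Int
  unify Int ~ f
_ _ : Int
  unify Int ~ Int
  unify Int ~ Int
  unify Bool ~ Bool
\w._ : h -> Int
\v._ : g -> h -> Int
  unify g -> h -> Int ~ Bool -> i
  unify g ~ Bool
  unify h -> Int ~ i
_ _ : h -> Int
  unify Bool ~ Bool
  unify Bool ~ Bool
  unify h -> Int ~ Bool -> j
  unify h ~ Bool
  unify Int ~ j
_ _ : Int
  unify Int ~ Int
  unify a -> c -> Bool ~ Int -> k
  unify a ~ Int
  unify c -> Bool ~ k
_ _ : c -> Bool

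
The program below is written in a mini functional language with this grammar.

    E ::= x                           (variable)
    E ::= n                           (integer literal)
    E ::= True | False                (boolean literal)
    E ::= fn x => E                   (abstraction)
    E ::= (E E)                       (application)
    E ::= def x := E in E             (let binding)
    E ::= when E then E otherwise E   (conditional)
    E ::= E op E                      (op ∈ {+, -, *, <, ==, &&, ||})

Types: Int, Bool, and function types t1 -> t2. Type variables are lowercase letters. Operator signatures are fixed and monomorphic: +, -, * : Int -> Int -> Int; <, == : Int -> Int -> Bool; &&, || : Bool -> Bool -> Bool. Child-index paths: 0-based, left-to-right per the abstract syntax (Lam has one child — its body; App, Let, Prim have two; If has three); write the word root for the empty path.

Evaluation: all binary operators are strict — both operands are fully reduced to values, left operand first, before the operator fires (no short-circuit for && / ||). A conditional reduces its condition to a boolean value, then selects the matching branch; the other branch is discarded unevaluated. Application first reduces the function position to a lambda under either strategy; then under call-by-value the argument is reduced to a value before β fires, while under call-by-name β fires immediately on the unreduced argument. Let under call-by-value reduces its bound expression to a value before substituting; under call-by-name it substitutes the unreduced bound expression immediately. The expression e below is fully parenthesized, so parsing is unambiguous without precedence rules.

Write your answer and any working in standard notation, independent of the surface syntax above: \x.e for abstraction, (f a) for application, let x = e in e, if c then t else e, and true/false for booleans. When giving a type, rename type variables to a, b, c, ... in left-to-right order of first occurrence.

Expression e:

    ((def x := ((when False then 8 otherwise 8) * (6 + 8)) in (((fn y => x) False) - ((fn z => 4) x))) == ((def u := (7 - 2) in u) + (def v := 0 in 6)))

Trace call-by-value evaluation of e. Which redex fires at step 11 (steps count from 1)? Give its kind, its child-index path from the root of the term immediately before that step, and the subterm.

Answer: delta at 1 : (5 + 6)

Working:
step 0: ((let x = ((if false then 8 else 8) * (6 + 8)) in (((\y.x) false) - ((\z.4) x))) == ((let u = (7 - 2) in u) + (let v = 0 in 6)))
step 1: [if@0.0.0] ((let x = (8 * (6 + 8)) in (((\y.x) false) - ((\z.4) x))) == ((let u = (7 - 2) in u) + (let v = 0 in 6)))
step 2: [delta@0.0.1] ((let x = (8 * 14) in (((\y.x) false) - ((\z.4) x))) == ((let u = (7 - 2) in u) + (let v = 0 in 6)))
step 3: [delta@0.0] ((let x = 112 in (((\y.x) false) - ((\z.4) x))) == ((let u = (7 - 2) in u) + (let v = 0 in 6)))
step 4: [let@0] ((((\y.112) false) - ((\z.4) 112)) == ((let u = (7 - 2) in u) + (let v = 0 in 6)))
step 5: [beta@0.0] ((112 - ((\z.4) 112)) == ((let u = (7 - 2) in u) + (let v = 0 in 6)))
step 6: [beta@0.1] ((112 - 4) == ((let u = (7 - 2) in u) + (let v = 0 in 6)))
step 7: [delta@0] (108 == ((let u = (7 - 2) in u) + (let v = 0 in 6)))
step 8: [delta@1.0.0] (108 == ((let u = 5 in u) + (let v = 0 in 6)))
step 9: [let@1.0] (108 == (5 + (let v = 0 in 6)))
step 10: [let@1.1] (108 == (5 + 6))
step 11: [delta@1] (108 == 11)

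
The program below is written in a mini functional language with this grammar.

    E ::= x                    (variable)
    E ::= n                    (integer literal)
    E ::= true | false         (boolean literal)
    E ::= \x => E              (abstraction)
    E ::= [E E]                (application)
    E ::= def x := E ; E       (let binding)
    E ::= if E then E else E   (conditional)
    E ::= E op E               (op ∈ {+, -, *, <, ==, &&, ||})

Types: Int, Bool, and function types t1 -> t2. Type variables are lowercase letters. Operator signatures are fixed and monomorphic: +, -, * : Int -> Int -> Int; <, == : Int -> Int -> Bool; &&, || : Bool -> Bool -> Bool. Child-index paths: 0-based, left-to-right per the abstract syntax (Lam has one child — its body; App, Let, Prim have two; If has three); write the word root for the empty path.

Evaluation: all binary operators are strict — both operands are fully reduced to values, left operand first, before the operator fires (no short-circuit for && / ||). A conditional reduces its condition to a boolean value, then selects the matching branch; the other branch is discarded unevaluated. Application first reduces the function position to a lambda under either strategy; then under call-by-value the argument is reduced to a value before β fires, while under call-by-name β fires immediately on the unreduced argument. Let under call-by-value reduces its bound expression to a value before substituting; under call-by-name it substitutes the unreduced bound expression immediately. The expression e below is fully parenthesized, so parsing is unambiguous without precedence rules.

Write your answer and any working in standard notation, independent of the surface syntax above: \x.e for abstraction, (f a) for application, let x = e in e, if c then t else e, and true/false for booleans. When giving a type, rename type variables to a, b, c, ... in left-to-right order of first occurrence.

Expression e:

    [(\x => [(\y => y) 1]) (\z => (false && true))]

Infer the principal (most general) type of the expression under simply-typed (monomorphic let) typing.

Working:
y : b
\y._ : b -> b
  unify b -> b ~ Int -> c
  unify b ~ Int
  unify Int ~ c
_ _ : Int
\x._ : a -> Int
  unify Bool ~ Bool
  unify Bool ~ Bool
\z._ : d -> Bool
  unify a -> Int ~ (d -> Bool) -> e
  unify a ~ d -> Bool
  unify Int ~ e
_ _ : Int

Answer: Int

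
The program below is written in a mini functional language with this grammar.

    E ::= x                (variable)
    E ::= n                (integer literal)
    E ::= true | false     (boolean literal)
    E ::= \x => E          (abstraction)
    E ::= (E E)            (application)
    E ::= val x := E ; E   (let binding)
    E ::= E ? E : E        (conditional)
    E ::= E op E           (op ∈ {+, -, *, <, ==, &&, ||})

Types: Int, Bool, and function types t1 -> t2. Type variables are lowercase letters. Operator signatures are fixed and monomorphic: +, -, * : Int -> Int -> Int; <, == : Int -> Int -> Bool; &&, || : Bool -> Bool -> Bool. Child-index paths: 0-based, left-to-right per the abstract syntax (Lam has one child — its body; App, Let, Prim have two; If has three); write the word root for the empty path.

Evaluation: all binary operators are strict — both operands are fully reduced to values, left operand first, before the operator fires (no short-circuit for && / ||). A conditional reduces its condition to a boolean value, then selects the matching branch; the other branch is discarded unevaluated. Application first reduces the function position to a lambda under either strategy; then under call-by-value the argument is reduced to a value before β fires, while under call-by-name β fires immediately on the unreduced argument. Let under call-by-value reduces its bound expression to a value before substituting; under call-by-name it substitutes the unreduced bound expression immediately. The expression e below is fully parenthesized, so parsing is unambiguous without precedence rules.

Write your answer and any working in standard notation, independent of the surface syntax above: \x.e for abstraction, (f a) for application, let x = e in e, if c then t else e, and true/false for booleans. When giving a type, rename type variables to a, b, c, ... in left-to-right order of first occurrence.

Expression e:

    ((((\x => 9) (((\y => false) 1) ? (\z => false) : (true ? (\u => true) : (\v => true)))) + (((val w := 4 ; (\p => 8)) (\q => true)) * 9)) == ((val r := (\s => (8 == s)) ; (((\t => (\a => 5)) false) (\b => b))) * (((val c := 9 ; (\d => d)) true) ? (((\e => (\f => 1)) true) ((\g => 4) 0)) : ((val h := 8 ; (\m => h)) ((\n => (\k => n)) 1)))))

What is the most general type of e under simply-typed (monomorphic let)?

Answer: Bool

Trace:
\x._ : a -> Int
\y._ : b -> Bool
  unify b -> Bool ~ Int -> c
  unify b ~ Int
  unify Bool ~ c
_ _ : Bool
  unify Bool ~ Bool
\z._ : d -> Bool
  unify Bool ~ Bool
\u._ : e -> Bool
\v._ : f -> Bool
  unify e -> Bool ~ f -> Bool
  unify e ~ f
  unify Bool ~ Bool
  unify d -> Bool ~ f -> Bool
  unify d ~ f
  unify Bool ~ Bool
  unify a -> Int ~ (f -> Bool) -> g
  unify a ~ f -> Bool
  unify Int ~ g
_ _ : Int
  unify Int ~ Int
let w : Int
\p._ : h -> Int
\q._ : i -> Bool
  unify h -> Int ~ (i -> Bool) -> j
  unify h ~ i -> Bool
  unify Int ~ j
_ _ : Int
  unify Int ~ Int
  unify Int ~ Int
  unify Int ~ Int
  unify Int ~ Int
  unify Int ~ Int
s : k
  unify k ~ Int
\s._ : Int -> Bool
let r : Int -> Bool
\a._ : m -> Int
\t._ : l -> m -> Int
  unify l -> m -> Int ~ Bool -> n
  unify l ~ Bool
  unify m -> Int ~ n
_ _ : m -> Int
b : o
\b._ : o -> o
  unify m -> Int ~ (o -> o) -> p
  unify m ~ o -> o
  unify Int ~ p
_ _ : Int
  unify Int ~ Int
let c : Int
d : q
\d._ : q -> q
  unify q -> q ~ Bool -> r
  unify q ~ Bool
  unify Bool ~ r
_ _ : Bool
  unify Bool ~ Bool
\f._ : t -> Int
\e._ : s -> t -> Int
  unify s -> t -> Int ~ Bool -> u
  unify s ~ Bool
  unify t -> Int ~ u
_ _ : t -> Int
\g._ : v -> Int
  unify v -> Int ~ Int -> w
  unify v ~ Int
  unify Int ~ w
_ _ : Int
  unify t -> Int ~ Int -> x
  unify t ~ Int
  unify Int ~ x
_ _ : Int
let h : Int
h : Int
\m._ : y -> Int
n : z
\k._ : t26 -> z
\n._ : z -> t26 -> z
  unify z -> t26 -> z ~ Int -> t27
  unify z ~ Int
  unify t26 -> Int ~ t27
_ _ : t26 -> Int
  unify y -> Int ~ (t26 -> Int) -> t28
  unify y ~ t26 -> Int
  unify Int ~ t28
_ _ : Int
  unify Int ~ Int
  unify Int ~ Int
  unify Int ~ Int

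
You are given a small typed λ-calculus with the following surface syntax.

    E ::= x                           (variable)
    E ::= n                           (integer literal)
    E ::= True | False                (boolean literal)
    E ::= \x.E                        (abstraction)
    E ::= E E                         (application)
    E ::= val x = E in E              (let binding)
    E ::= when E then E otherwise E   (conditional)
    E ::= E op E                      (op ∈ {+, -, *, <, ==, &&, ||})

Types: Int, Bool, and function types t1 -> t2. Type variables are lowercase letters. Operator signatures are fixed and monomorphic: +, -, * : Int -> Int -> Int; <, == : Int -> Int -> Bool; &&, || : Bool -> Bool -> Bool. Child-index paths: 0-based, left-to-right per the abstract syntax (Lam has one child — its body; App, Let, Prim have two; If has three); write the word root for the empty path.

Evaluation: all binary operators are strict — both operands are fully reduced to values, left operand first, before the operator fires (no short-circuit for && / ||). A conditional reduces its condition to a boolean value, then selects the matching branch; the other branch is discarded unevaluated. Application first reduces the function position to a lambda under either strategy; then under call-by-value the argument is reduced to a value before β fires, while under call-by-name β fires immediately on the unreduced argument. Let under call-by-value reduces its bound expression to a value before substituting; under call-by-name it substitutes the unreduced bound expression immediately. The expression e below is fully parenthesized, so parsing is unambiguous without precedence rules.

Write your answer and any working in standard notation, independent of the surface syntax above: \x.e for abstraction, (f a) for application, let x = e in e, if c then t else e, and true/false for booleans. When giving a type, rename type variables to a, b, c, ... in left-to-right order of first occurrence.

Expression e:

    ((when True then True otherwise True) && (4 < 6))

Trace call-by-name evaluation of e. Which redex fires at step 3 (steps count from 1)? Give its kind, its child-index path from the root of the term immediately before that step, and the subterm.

Answer: delta at root : (true && true)

Trace:
step 0: ((if true then true else true) && (4 < 6))
step 1: [if@0] (true && (4 < 6))
step 2: [delta@1] (true && true)
step 3: [delta@root] true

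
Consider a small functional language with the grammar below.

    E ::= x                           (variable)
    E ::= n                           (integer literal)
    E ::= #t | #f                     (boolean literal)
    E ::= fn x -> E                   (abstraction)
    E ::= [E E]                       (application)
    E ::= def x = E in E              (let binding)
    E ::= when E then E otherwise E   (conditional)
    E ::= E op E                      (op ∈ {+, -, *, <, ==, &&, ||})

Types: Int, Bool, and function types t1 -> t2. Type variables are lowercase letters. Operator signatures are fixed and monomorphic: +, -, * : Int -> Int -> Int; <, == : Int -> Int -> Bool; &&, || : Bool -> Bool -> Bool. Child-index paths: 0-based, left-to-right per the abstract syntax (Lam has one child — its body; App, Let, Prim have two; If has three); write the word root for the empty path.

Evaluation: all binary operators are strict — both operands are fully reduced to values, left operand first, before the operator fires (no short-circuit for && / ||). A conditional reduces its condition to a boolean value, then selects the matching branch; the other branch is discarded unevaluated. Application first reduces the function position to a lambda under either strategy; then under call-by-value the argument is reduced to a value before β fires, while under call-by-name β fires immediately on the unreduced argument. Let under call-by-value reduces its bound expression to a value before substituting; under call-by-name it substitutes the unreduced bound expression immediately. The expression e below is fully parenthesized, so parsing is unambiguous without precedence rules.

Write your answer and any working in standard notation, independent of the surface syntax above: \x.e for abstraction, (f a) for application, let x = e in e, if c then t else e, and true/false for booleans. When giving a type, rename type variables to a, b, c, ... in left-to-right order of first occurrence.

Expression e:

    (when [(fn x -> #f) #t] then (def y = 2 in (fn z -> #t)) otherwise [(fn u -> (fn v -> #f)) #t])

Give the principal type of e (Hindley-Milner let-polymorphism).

Trace:
\x._ : a -> Bool
  unify a -> Bool ~ Bool -> b
  unify a ~ Bool
  unify Bool ~ b
_ _ : Bool
  unify Bool ~ Bool
let y : Int
\z._ : c -> Bool
\v._ : e -> Bool
\u._ : d -> e -> Bool
  unify d -> e -> Bool ~ Bool -> f
  unify d ~ Bool
  unify e -> Bool ~ f
_ _ : e -> Bool
  unify c -> Bool ~ e -> Bool
  unify c ~ e
  unify Bool ~ Bool

Answer: a -> Bool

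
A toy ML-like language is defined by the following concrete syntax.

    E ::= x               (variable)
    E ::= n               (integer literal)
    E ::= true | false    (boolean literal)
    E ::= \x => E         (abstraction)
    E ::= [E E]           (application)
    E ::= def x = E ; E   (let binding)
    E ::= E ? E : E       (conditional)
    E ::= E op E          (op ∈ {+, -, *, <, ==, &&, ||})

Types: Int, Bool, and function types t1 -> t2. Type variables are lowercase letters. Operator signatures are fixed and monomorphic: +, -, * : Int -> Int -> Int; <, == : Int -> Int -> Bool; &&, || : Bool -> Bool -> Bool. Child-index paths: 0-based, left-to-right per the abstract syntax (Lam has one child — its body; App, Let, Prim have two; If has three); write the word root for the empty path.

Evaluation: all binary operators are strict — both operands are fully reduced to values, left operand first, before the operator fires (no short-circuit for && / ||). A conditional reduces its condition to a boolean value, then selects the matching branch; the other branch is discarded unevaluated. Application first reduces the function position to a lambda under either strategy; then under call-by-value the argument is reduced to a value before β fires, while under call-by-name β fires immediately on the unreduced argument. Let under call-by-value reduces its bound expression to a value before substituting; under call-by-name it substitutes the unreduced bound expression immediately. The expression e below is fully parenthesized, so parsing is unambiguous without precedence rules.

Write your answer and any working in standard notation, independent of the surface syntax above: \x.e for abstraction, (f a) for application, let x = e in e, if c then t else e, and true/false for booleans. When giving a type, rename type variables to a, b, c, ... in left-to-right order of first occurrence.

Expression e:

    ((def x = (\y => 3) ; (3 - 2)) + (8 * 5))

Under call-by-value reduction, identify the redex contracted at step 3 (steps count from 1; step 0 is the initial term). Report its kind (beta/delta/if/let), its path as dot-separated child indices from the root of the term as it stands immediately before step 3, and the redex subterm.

Derivation:
step 0: ((let x = (\y.3) in (3 - 2)) + (8 * 5))
step 1: [let@0] ((3 - 2) + (8 * 5))
step 2: [delta@0] (1 + (8 * 5))
step 3: [delta@1] (1 + 40)

Answer: delta at 1 : (8 * 5)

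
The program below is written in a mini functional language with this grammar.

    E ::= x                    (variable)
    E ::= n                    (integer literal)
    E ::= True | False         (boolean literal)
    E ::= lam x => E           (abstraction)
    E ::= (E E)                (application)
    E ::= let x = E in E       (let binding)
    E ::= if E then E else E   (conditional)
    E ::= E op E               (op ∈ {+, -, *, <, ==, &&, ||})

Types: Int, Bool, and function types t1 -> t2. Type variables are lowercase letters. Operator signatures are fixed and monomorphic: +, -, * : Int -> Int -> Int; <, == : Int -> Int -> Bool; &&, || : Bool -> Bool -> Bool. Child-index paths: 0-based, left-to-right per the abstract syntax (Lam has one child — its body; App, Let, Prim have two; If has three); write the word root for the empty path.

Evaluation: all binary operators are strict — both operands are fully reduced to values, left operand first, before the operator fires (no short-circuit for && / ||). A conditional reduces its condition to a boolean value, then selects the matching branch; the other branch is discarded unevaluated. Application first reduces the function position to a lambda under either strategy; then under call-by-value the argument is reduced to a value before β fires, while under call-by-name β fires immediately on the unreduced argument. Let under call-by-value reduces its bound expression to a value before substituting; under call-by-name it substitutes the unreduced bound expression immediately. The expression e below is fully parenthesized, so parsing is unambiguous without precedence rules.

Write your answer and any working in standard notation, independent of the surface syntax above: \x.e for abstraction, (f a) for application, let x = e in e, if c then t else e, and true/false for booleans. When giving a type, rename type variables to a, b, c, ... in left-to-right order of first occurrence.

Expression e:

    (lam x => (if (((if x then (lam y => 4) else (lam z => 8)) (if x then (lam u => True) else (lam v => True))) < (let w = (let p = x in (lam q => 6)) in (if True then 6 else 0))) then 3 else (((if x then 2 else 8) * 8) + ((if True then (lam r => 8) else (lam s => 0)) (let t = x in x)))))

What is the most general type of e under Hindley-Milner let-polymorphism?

Answer: Bool -> Int

Derivation:
x : a
  unify a ~ Bool
\y._ : b -> Int
\z._ : c -> Int
  unify b -> Int ~ c -> Int
  unify b ~ c
  unify Int ~ Int
x : Bool
  unify Bool ~ Bool
\u._ : d -> Bool
\v._ : e -> Bool
  unify d -> Bool ~ e -> Bool
  unify d ~ e
  unify Bool ~ Bool
  unify c -> Int ~ (e -> Bool) -> f
  unify c ~ e -> Bool
  unify Int ~ f
_ _ : Int
  unify Int ~ Int
x : Bool
let p : Bool
\q._ : g -> Int
let w : forall. g -> Int
  unify Bool ~ Bool
  unify Int ~ Int
  unify Int ~ Int
  unify Bool ~ Bool
x : Bool
  unify Bool ~ Bool
  unify Int ~ Int
  unify Int ~ Int
  unify Int ~ Int
  unify Int ~ Int
  unify Bool ~ Bool
\r._ : h -> Int
\s._ : i -> Int
  unify h -> Int ~ i -> Int
  unify h ~ i
  unify Int ~ Int
x : Bool
let t : Bool
x : Bool
  unify i -> Int ~ Bool -> j
  unify i ~ Bool
  unify Int ~ j
_ _ : Int
  unify Int ~ Int
  unify Int ~ Int
\x._ : Bool -> Int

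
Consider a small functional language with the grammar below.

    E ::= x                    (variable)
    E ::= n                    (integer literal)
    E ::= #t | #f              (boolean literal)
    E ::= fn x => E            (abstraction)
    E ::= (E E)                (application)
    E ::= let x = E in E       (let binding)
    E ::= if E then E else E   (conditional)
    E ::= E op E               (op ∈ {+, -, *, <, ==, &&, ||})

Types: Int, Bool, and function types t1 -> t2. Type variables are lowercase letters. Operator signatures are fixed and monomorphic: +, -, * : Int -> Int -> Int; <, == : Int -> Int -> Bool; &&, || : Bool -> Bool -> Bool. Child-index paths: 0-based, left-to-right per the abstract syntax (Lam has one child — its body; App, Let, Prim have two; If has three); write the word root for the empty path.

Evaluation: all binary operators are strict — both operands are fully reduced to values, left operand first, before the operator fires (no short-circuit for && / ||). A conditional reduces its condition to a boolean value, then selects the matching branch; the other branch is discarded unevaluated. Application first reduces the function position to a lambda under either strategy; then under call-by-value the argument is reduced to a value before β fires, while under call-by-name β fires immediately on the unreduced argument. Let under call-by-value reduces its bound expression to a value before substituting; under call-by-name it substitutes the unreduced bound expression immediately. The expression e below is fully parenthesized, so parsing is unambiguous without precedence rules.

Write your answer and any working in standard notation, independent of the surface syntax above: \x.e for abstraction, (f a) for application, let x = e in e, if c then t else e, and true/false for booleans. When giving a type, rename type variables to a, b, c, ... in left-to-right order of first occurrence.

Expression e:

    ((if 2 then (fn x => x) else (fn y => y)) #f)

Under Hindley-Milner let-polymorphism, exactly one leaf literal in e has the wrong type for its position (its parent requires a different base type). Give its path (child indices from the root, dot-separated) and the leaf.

Answer: 0.0 : 2

Derivation:
  unify Int ~ Bool
  FAIL: mismatch Int ~ Bool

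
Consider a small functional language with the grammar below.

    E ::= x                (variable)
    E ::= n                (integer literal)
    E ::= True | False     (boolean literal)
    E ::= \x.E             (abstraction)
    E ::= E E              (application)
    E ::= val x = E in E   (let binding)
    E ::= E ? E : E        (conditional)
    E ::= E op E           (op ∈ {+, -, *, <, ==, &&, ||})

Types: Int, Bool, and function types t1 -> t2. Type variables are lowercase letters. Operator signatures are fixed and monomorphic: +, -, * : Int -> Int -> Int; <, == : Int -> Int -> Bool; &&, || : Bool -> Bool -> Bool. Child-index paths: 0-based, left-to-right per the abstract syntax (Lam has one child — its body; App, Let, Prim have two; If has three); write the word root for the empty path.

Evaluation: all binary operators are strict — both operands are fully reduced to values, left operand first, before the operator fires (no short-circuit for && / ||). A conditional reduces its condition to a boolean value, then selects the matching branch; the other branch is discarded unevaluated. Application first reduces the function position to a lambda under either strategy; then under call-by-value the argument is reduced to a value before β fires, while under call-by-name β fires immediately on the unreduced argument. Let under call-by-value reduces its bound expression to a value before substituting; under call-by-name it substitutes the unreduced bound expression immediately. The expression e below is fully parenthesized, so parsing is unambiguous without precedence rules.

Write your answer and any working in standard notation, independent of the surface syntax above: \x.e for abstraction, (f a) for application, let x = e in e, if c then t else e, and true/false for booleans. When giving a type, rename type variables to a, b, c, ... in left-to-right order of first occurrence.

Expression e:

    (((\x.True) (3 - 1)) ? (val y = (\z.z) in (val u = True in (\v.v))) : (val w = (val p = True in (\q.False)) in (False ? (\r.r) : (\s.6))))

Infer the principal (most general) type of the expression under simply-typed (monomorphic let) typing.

Trace:
\x._ : a -> Bool
  unify Int ~ Int
  unify Int ~ Int
  unify a -> Bool ~ Int -> b
  unify a ~ Int
  unify Bool ~ b
_ _ : Bool
  unify Bool ~ Bool
z : c
\z._ : c -> c
let y : c -> c
let u : Bool
v : d
\v._ : d -> d
let p : Bool
\q._ : e -> Bool
let w : e -> Bool
  unify Bool ~ Bool
r : f
\r._ : f -> f
\s._ : g -> Int
  unify f -> f ~ g -> Int
  unify f ~ g
  unify g ~ Int
  unify d -> d ~ Int -> Int
  unify d ~ Int
  unify Int ~ Int

Answer: Int -> Int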